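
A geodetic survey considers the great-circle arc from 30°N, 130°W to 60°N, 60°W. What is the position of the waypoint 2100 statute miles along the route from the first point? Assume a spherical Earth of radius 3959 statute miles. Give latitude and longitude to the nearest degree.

Write both endpoints as unit vectors p₁, p₂ with components (cos φ cos λ, cos φ sin λ, sin φ).
The central angle between the endpoints is δ = arccos(p₁·p₂) ≈ 0.951 rad (54.5°). The total great-circle distance is δ·R ≈ 0.951 × 3959 ≈ 3764 mi, so the target fraction is f = 2100/3764 ≈ 0.558.
Interpolate at f ≈ 0.558 with slerp weights a = sin((1−f)δ)/sin δ ≈ 0.501, b = sin(fδ)/sin δ ≈ 0.622.
p = a·p₁ + b·p₂ ≈ (-0.124, -0.602, 0.789); φ = arcsin(p_z) ≈ 52.10°, λ = atan2(p_y, p_x) ≈ -101.61°.

≈ 52°N, 102°W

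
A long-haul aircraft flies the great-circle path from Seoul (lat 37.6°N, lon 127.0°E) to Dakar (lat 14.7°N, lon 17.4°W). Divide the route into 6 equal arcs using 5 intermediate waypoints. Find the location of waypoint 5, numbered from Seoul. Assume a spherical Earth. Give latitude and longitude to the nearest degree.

≈ lat 31°N, lon 6°W

Write both endpoints as unit vectors p₁, p₂ with components (cos φ cos λ, cos φ sin λ, sin φ).
The central angle between the endpoints is δ = arccos(p₁·p₂) ≈ 2.058 rad (117.9°).
Interpolate at f = 5/6 with slerp weights a = sin((1−f)δ)/sin δ ≈ 0.381, b = sin(fδ)/sin δ ≈ 1.120.
p = a·p₁ + b·p₂ ≈ (0.852, -0.083, 0.516); φ = arcsin(p_z) ≈ 31.10°, λ = atan2(p_y, p_x) ≈ -5.57°.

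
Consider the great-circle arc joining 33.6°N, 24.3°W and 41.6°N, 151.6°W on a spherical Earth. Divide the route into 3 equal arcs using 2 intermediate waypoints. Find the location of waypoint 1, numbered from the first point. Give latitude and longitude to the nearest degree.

Convert each endpoint to a unit vector on the sphere (x = cos φ cos λ, y = cos φ sin λ, z = sin φ).
The central angle between the endpoints is δ = arccos(p₁·p₂) ≈ 1.581 rad (90.6°).
Interpolate at f = 1/3 with slerp weights a = sin((1−f)δ)/sin δ ≈ 0.869, b = sin(fδ)/sin δ ≈ 0.503.
p = a·p₁ + b·p₂ ≈ (0.329, -0.477, 0.815); φ = arcsin(p_z) ≈ 54.59°, λ = atan2(p_y, p_x) ≈ -55.38°.

≈ 55°N, 55°W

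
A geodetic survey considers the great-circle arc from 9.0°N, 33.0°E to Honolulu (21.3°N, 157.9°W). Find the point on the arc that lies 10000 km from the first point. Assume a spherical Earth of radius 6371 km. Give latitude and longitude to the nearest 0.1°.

From cos δ = sin φ₁ sin φ₂ + cos φ₁ cos φ₂ cos Δλ, the central angle is δ ≈ 2.581 rad (147.9°). The total great-circle distance is δ·R ≈ 2.581 × 6371 ≈ 16442 km, so the target fraction is f = 10000/16442 ≈ 0.608.
Interpolate at f ≈ 0.608 with slerp weights a = sin((1−f)δ)/sin δ ≈ 1.593, b = sin(fδ)/sin δ ≈ 1.880.
p = a·p₁ + b·p₂ ≈ (-0.303, 0.198, 0.932); φ = arcsin(p_z) ≈ 68.77°, λ = atan2(p_y, p_x) ≈ 146.85°.

≈ 68.8°N, 146.9°E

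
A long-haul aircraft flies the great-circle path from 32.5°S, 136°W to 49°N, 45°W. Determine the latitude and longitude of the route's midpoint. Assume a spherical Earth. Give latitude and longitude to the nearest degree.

The haversine formula gives a central angle δ ≈ 1.999 rad (114.5°) between the endpoints.
Interpolate at f = 1/2 with slerp weights a = sin((1−f)δ)/sin δ ≈ 0.925, b = sin(fδ)/sin δ ≈ 0.925.
p = a·p₁ + b·p₂ ≈ (-0.132, -0.971, 0.201); φ = arcsin(p_z) ≈ 11.60°, λ = atan2(p_y, p_x) ≈ -97.75°.

≈ 12°N, 98°W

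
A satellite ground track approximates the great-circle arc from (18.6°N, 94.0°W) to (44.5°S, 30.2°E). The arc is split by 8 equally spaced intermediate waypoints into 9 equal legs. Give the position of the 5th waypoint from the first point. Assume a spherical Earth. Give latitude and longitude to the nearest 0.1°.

≈ (29.7°S, 40.5°W)

Write both endpoints as unit vectors p₁, p₂ with components (cos φ cos λ, cos φ sin λ, sin φ).
The central angle between the endpoints is δ = arccos(p₁·p₂) ≈ 2.219 rad (127.1°).
Interpolate at f = 5/9 with slerp weights a = sin((1−f)δ)/sin δ ≈ 1.046, b = sin(fδ)/sin δ ≈ 1.183.
p = a·p₁ + b·p₂ ≈ (0.660, -0.564, -0.496); φ = arcsin(p_z) ≈ -29.72°, λ = atan2(p_y, p_x) ≈ -40.52°.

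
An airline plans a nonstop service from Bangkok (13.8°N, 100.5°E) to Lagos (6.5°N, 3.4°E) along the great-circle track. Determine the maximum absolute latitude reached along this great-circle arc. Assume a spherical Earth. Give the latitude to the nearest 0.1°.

≈ 15.9°N

The great circle lies in the plane with unit normal n̂ = (p₁ × p₂)/|p₁ × p₂|.
Here n̂_z ≈ -0.962; the vertex latitude is φ_max = arccos|n̂_z| ≈ 15.9°.
Check via Clairaut: cos φ_max = |cos φ₁| · sin C = cos(13.8°)·sin(82.0°) ≈ 0.962, again giving ≈ 15.9°.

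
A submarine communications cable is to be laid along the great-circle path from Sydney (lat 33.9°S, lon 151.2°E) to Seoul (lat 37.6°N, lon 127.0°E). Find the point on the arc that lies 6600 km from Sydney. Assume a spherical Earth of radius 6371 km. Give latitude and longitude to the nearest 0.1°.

≈ lat 22.8°N, lon 132.9°E

Write both endpoints as unit vectors p₁, p₂ with components (cos φ cos λ, cos φ sin λ, sin φ).
The central angle between the endpoints is δ = arccos(p₁·p₂) ≈ 1.308 rad (75.0°). The total great-circle distance is δ·R ≈ 1.308 × 6371 ≈ 8335 km, so the target fraction is f = 6600/8335 ≈ 0.792.
Interpolate at f ≈ 0.792 with slerp weights a = sin((1−f)δ)/sin δ ≈ 0.279, b = sin(fδ)/sin δ ≈ 0.891.
p = a·p₁ + b·p₂ ≈ (-0.627, 0.675, 0.388); φ = arcsin(p_z) ≈ 22.84°, λ = atan2(p_y, p_x) ≈ 132.90°.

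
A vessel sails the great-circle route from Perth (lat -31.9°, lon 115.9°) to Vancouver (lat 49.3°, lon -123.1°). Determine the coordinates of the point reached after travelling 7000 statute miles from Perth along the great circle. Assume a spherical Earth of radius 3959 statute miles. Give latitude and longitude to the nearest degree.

≈ lat 40°, lon -166°

Write both endpoints as unit vectors p₁, p₂ with components (cos φ cos λ, cos φ sin λ, sin φ).
The central angle between the endpoints is δ = arccos(p₁·p₂) ≈ 2.326 rad (133.3°). The total great-circle distance is δ·R ≈ 2.326 × 3959 ≈ 9210 mi, so the target fraction is f = 7000/9210 ≈ 0.760.
Interpolate at f ≈ 0.760 with slerp weights a = sin((1−f)δ)/sin δ ≈ 0.728, b = sin(fδ)/sin δ ≈ 1.347.
p = a·p₁ + b·p₂ ≈ (-0.750, -0.180, 0.637); φ = arcsin(p_z) ≈ 39.55°, λ = atan2(p_y, p_x) ≈ -166.49°.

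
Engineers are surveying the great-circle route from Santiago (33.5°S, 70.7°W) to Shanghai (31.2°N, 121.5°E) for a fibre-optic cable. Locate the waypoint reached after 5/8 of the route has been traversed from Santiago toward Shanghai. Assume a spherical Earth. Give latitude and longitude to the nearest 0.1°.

≈ 1.3°N, 179.0°W

Convert each endpoint to a unit vector on the sphere (x = cos φ cos λ, y = cos φ sin λ, z = sin φ).
The central angle between the endpoints is δ = arccos(p₁·p₂) ≈ 2.957 rad (169.4°).
Interpolate at f = 5/8 with slerp weights a = sin((1−f)δ)/sin δ ≈ 4.888, b = sin(fδ)/sin δ ≈ 5.251.
p = a·p₁ + b·p₂ ≈ (-1.000, -0.017, 0.022); φ = arcsin(p_z) ≈ 1.27°, λ = atan2(p_y, p_x) ≈ -179.00°.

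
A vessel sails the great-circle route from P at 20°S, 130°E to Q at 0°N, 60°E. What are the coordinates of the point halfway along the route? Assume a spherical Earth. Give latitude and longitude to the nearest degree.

From cos δ = sin φ₁ sin φ₂ + cos φ₁ cos φ₂ cos Δλ, the central angle is δ ≈ 1.244 rad (71.3°).
Interpolate at f = 1/2 with slerp weights a = sin((1−f)δ)/sin δ ≈ 0.615, b = sin(fδ)/sin δ ≈ 0.615.
p = a·p₁ + b·p₂ ≈ (-0.064, 0.976, -0.210); φ = arcsin(p_z) ≈ -12.15°, λ = atan2(p_y, p_x) ≈ 93.75°.

≈ 12°S, 94°E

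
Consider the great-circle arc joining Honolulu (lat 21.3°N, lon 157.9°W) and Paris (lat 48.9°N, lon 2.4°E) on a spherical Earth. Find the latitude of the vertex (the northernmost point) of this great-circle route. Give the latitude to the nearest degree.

≈ 77°N

The great circle lies in the plane with unit normal n̂ = (p₁ × p₂)/|p₁ × p₂|.
Here n̂_z ≈ +0.217; the vertex latitude is φ_max = arccos|n̂_z| ≈ 77.5°.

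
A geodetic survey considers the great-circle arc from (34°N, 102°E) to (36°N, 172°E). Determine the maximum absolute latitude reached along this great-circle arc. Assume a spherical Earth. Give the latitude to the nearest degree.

The great circle lies in the plane with unit normal n̂ = (p₁ × p₂)/|p₁ × p₂|.
Here n̂_z ≈ +0.760; the vertex latitude is φ_max = arccos|n̂_z| ≈ 40.6°.
Check via Clairaut: cos φ_max = |cos φ₁| · sin C = cos(34.0°)·sin(66.4°) ≈ 0.760, again giving ≈ 40.6°.

≈ 41°N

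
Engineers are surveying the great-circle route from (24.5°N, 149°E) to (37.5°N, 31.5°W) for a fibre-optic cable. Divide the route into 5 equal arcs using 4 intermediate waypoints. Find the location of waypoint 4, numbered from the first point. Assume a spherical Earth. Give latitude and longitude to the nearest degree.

Write both endpoints as unit vectors p₁, p₂ with components (cos φ cos λ, cos φ sin λ, sin φ).
The central angle between the endpoints is δ = arccos(p₁·p₂) ≈ 2.059 rad (118.0°).
Interpolate at f = 4/5 with slerp weights a = sin((1−f)δ)/sin δ ≈ 0.453, b = sin(fδ)/sin δ ≈ 1.129.
p = a·p₁ + b·p₂ ≈ (0.410, -0.256, 0.875); φ = arcsin(p_z) ≈ 61.10°, λ = atan2(p_y, p_x) ≈ -31.93°.

≈ (61°N, 32°W)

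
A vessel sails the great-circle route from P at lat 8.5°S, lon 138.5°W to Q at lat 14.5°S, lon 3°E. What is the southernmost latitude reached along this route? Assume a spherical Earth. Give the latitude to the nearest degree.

≈ 32°S

The great circle lies in the plane with unit normal n̂ = (p₁ × p₂)/|p₁ × p₂|.
Here n̂_z ≈ +0.849; the vertex latitude is φ_max = arccos|n̂_z| ≈ 31.9°.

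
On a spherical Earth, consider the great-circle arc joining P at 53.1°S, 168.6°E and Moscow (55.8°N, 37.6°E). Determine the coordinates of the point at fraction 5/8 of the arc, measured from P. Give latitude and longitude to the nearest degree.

≈ 19°N, 96°E

Write both endpoints as unit vectors p₁, p₂ with components (cos φ cos λ, cos φ sin λ, sin φ).
The central angle between the endpoints is δ = arccos(p₁·p₂) ≈ 2.653 rad (152.0°).
Interpolate at f = 5/8 with slerp weights a = sin((1−f)δ)/sin δ ≈ 1.785, b = sin(fδ)/sin δ ≈ 2.121.
p = a·p₁ + b·p₂ ≈ (-0.106, 0.939, 0.326); φ = arcsin(p_z) ≈ 19.05°, λ = atan2(p_y, p_x) ≈ 96.46°.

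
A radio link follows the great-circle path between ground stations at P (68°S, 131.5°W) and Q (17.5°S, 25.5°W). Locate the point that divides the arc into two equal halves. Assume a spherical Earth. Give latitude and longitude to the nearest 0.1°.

Write both endpoints as unit vectors p₁, p₂ with components (cos φ cos λ, cos φ sin λ, sin φ).
The central angle between the endpoints is δ = arccos(p₁·p₂) ≈ 1.389 rad (79.6°).
Interpolate at f = 1/2 with slerp weights a = sin((1−f)δ)/sin δ ≈ 0.651, b = sin(fδ)/sin δ ≈ 0.651.
p = a·p₁ + b·p₂ ≈ (0.399, -0.450, -0.799); φ = arcsin(p_z) ≈ -53.05°, λ = atan2(p_y, p_x) ≈ -48.45°.

≈ (53.1°S, 48.4°W)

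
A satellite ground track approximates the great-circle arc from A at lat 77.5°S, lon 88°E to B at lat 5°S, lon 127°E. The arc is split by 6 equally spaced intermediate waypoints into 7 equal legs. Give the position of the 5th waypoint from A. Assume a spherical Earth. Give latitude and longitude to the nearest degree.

The haversine formula gives a central angle δ ≈ 1.315 rad (75.4°) between the endpoints.
Interpolate at f = 5/7 with slerp weights a = sin((1−f)δ)/sin δ ≈ 0.379, b = sin(fδ)/sin δ ≈ 0.834.
p = a·p₁ + b·p₂ ≈ (-0.497, 0.746, -0.443); φ = arcsin(p_z) ≈ -26.30°, λ = atan2(p_y, p_x) ≈ 123.70°.

≈ lat 26°S, lon 124°E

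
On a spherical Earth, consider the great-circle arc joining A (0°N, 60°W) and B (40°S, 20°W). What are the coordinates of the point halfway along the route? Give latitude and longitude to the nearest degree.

From cos δ = sin φ₁ sin φ₂ + cos φ₁ cos φ₂ cos Δλ, the central angle is δ ≈ 0.944 rad (54.1°).
Interpolate at f = 1/2 with slerp weights a = sin((1−f)δ)/sin δ ≈ 0.561, b = sin(fδ)/sin δ ≈ 0.561.
p = a·p₁ + b·p₂ ≈ (0.685, -0.633, -0.361); φ = arcsin(p_z) ≈ -21.15°, λ = atan2(p_y, p_x) ≈ -42.76°.

≈ (21°S, 43°W)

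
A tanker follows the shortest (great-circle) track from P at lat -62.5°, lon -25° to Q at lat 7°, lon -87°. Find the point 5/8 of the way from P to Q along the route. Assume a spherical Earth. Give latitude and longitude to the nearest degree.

≈ lat -22°, lon -74°

Convert each endpoint to a unit vector on the sphere (x = cos φ cos λ, y = cos φ sin λ, z = sin φ).
The central angle between the endpoints is δ = arccos(p₁·p₂) ≈ 1.464 rad (83.9°).
Interpolate at f = 5/8 with slerp weights a = sin((1−f)δ)/sin δ ≈ 0.525, b = sin(fδ)/sin δ ≈ 0.797.
p = a·p₁ + b·p₂ ≈ (0.261, -0.892, -0.368); φ = arcsin(p_z) ≈ -21.61°, λ = atan2(p_y, p_x) ≈ -73.70°.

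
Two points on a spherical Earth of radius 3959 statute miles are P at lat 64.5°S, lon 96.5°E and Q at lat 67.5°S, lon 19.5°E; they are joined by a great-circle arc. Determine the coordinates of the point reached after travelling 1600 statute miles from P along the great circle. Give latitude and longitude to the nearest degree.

From cos δ = sin φ₁ sin φ₂ + cos φ₁ cos φ₂ cos Δλ, the central angle is δ ≈ 0.514 rad (29.4°). The total great-circle distance is δ·R ≈ 0.514 × 3959 ≈ 2034 mi, so the target fraction is f = 1600/2034 ≈ 0.787.
Interpolate at f ≈ 0.787 with slerp weights a = sin((1−f)δ)/sin δ ≈ 0.222, b = sin(fδ)/sin δ ≈ 0.800.
p = a·p₁ + b·p₂ ≈ (0.278, 0.197, -0.940); φ = arcsin(p_z) ≈ -70.07°, λ = atan2(p_y, p_x) ≈ 35.39°.

≈ lat 70°S, lon 35°E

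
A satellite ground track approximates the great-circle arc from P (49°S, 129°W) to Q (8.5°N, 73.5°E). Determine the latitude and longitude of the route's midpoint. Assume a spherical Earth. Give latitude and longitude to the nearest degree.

≈ (53°S, 107°E)

Write both endpoints as unit vectors p₁, p₂ with components (cos φ cos λ, cos φ sin λ, sin φ).
The central angle between the endpoints is δ = arccos(p₁·p₂) ≈ 2.362 rad (135.3°).
Interpolate at f = 1/2 with slerp weights a = sin((1−f)δ)/sin δ ≈ 1.315, b = sin(fδ)/sin δ ≈ 1.315.
p = a·p₁ + b·p₂ ≈ (-0.174, 0.577, -0.798); φ = arcsin(p_z) ≈ -52.97°, λ = atan2(p_y, p_x) ≈ 106.75°.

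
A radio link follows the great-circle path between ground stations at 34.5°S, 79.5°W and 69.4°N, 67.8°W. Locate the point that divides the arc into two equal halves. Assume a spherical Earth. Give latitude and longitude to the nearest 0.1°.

Convert each endpoint to a unit vector on the sphere (x = cos φ cos λ, y = cos φ sin λ, z = sin φ).
The central angle between the endpoints is δ = arccos(p₁·p₂) ≈ 1.820 rad (104.3°).
Interpolate at f = 1/2 with slerp weights a = sin((1−f)δ)/sin δ ≈ 0.814, b = sin(fδ)/sin δ ≈ 0.814.
p = a·p₁ + b·p₂ ≈ (0.231, -0.925, 0.301); φ = arcsin(p_z) ≈ 17.52°, λ = atan2(p_y, p_x) ≈ -76.01°.

≈ 17.5°N, 76.0°W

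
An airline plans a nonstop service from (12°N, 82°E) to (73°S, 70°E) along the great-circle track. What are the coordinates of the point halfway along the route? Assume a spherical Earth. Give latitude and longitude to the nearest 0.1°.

≈ (30.6°S, 79.2°E)

Convert each endpoint to a unit vector on the sphere (x = cos φ cos λ, y = cos φ sin λ, z = sin φ).
The central angle between the endpoints is δ = arccos(p₁·p₂) ≈ 1.490 rad (85.4°).
Interpolate at f = 1/2 with slerp weights a = sin((1−f)δ)/sin δ ≈ 0.680, b = sin(fδ)/sin δ ≈ 0.680.
p = a·p₁ + b·p₂ ≈ (0.161, 0.846, -0.509); φ = arcsin(p_z) ≈ -30.60°, λ = atan2(p_y, p_x) ≈ 79.25°.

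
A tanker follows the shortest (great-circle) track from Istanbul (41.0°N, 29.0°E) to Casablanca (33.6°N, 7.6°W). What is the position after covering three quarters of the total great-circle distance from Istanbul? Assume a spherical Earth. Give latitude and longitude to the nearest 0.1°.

Convert each endpoint to a unit vector on the sphere (x = cos φ cos λ, y = cos φ sin λ, z = sin φ).
The central angle between the endpoints is δ = arccos(p₁·p₂) ≈ 0.520 rad (29.8°).
Interpolate at f = 3/4 with slerp weights a = sin((1−f)δ)/sin δ ≈ 0.261, b = sin(fδ)/sin δ ≈ 0.765.
p = a·p₁ + b·p₂ ≈ (0.804, 0.011, 0.595); φ = arcsin(p_z) ≈ 36.48°, λ = atan2(p_y, p_x) ≈ 0.80°.

≈ 36.5°N, 0.8°E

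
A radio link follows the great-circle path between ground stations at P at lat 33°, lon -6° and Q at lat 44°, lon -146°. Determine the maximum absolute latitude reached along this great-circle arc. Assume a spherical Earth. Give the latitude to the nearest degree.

≈ 67°

The great circle lies in the plane with unit normal n̂ = (p₁ × p₂)/|p₁ × p₂|.
Here n̂_z ≈ -0.389; the vertex latitude is φ_max = arccos|n̂_z| ≈ 67.1°.
Check via Clairaut: cos φ_max = |cos φ₁| · sin C = cos(33.0°)·sin(27.6°) ≈ 0.389, again giving ≈ 67.1°.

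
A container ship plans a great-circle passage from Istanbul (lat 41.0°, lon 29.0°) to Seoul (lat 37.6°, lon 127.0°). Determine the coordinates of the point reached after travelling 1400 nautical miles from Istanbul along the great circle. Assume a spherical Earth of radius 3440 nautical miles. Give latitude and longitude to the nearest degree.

Write both endpoints as unit vectors p₁, p₂ with components (cos φ cos λ, cos φ sin λ, sin φ).
The central angle between the endpoints is δ = arccos(p₁·p₂) ≈ 1.248 rad (71.5°). The total great-circle distance is δ·R ≈ 1.248 × 3440 ≈ 4294 nmi, so the target fraction is f = 1400/4294 ≈ 0.326.
Interpolate at f ≈ 0.326 with slerp weights a = sin((1−f)δ)/sin δ ≈ 0.786, b = sin(fδ)/sin δ ≈ 0.417.
p = a·p₁ + b·p₂ ≈ (0.320, 0.552, 0.770); φ = arcsin(p_z) ≈ 50.38°, λ = atan2(p_y, p_x) ≈ 59.90°.

≈ lat 50°, lon 60°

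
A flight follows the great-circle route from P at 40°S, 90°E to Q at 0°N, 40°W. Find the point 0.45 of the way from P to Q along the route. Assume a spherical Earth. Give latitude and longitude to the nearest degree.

Convert each endpoint to a unit vector on the sphere (x = cos φ cos λ, y = cos φ sin λ, z = sin φ).
The central angle between the endpoints is δ = arccos(p₁·p₂) ≈ 2.086 rad (119.5°).
Interpolate at f = 0.45 with slerp weights a = sin((1−f)δ)/sin δ ≈ 1.047, b = sin(fδ)/sin δ ≈ 0.927.
p = a·p₁ + b·p₂ ≈ (0.710, 0.207, -0.673); φ = arcsin(p_z) ≈ -42.32°, λ = atan2(p_y, p_x) ≈ 16.22°.

≈ 42°S, 16°E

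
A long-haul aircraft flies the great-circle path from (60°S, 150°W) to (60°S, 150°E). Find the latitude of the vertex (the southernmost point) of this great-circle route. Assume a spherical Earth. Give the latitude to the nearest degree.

≈ 63°S

The great circle lies in the plane with unit normal n̂ = (p₁ × p₂)/|p₁ × p₂|.
Here n̂_z ≈ -0.447; the vertex latitude is φ_max = arccos|n̂_z| ≈ 63.4°.
Check via Clairaut: cos φ_max = |cos φ₁| · sin C = cos(60.0°)·sin(116.6°) ≈ 0.447, again giving ≈ 63.4°.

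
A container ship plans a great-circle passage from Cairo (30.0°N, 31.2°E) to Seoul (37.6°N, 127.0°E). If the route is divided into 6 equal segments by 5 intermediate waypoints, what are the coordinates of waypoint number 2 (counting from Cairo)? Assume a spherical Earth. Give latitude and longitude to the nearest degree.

≈ 42°N, 59°E

Convert each endpoint to a unit vector on the sphere (x = cos φ cos λ, y = cos φ sin λ, z = sin φ).
The central angle between the endpoints is δ = arccos(p₁·p₂) ≈ 1.333 rad (76.4°).
Interpolate at f = 2/6 with slerp weights a = sin((1−f)δ)/sin δ ≈ 0.799, b = sin(fδ)/sin δ ≈ 0.442.
p = a·p₁ + b·p₂ ≈ (0.381, 0.638, 0.669); φ = arcsin(p_z) ≈ 42.00°, λ = atan2(p_y, p_x) ≈ 59.18°.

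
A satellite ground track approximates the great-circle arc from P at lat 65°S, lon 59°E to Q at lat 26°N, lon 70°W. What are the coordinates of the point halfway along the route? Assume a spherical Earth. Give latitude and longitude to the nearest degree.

≈ lat 33°S, lon 43°W

The haversine formula gives a central angle δ ≈ 2.261 rad (129.5°) between the endpoints.
Interpolate at f = 1/2 with slerp weights a = sin((1−f)δ)/sin δ ≈ 1.173, b = sin(fδ)/sin δ ≈ 1.173.
p = a·p₁ + b·p₂ ≈ (0.616, -0.566, -0.549); φ = arcsin(p_z) ≈ -33.28°, λ = atan2(p_y, p_x) ≈ -42.57°.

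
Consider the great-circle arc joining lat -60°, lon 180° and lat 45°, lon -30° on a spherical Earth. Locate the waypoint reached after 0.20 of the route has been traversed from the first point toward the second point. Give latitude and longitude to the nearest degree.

≈ lat -59°, lon -116°

From cos δ = sin φ₁ sin φ₂ + cos φ₁ cos φ₂ cos Δλ, the central angle is δ ≈ 2.735 rad (156.7°).
Interpolate at f = 0.20 with slerp weights a = sin((1−f)δ)/sin δ ≈ 2.063, b = sin(fδ)/sin δ ≈ 1.316.
p = a·p₁ + b·p₂ ≈ (-0.226, -0.465, -0.856); φ = arcsin(p_z) ≈ -58.87°, λ = atan2(p_y, p_x) ≈ -115.87°.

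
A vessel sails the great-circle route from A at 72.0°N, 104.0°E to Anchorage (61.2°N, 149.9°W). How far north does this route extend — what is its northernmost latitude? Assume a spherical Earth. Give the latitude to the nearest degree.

The great circle lies in the plane with unit normal n̂ = (p₁ × p₂)/|p₁ × p₂|.
Here n̂_z ≈ +0.234; the vertex latitude is φ_max = arccos|n̂_z| ≈ 76.4°.
Check via Clairaut: cos φ_max = |cos φ₁| · sin C = cos(72.0°)·sin(49.3°) ≈ 0.234, again giving ≈ 76.4°.

≈ 76°N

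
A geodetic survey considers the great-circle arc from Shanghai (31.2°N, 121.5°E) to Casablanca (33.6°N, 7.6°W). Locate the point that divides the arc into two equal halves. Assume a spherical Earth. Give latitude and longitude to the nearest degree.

≈ 56°N, 59°E

The haversine formula gives a central angle δ ≈ 1.734 rad (99.4°) between the endpoints.
Interpolate at f = 1/2 with slerp weights a = sin((1−f)δ)/sin δ ≈ 0.773, b = sin(fδ)/sin δ ≈ 0.773.
p = a·p₁ + b·p₂ ≈ (0.293, 0.478, 0.828); φ = arcsin(p_z) ≈ 55.89°, λ = atan2(p_y, p_x) ≈ 58.55°.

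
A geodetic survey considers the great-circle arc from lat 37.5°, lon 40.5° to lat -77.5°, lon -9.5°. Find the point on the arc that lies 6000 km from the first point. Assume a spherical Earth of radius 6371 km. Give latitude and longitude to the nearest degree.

≈ lat -16°, lon 31°

Write both endpoints as unit vectors p₁, p₂ with components (cos φ cos λ, cos φ sin λ, sin φ).
The central angle between the endpoints is δ = arccos(p₁·p₂) ≈ 2.076 rad (118.9°). The total great-circle distance is δ·R ≈ 2.076 × 6371 ≈ 13226 km, so the target fraction is f = 6000/13226 ≈ 0.454.
Interpolate at f ≈ 0.454 with slerp weights a = sin((1−f)δ)/sin δ ≈ 1.036, b = sin(fδ)/sin δ ≈ 0.924.
p = a·p₁ + b·p₂ ≈ (0.822, 0.501, -0.272); φ = arcsin(p_z) ≈ -15.77°, λ = atan2(p_y, p_x) ≈ 31.34°.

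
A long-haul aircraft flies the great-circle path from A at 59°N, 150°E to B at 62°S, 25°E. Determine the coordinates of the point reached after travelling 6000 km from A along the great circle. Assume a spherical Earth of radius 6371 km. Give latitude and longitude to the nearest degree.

The haversine formula gives a central angle δ ≈ 2.680 rad (153.6°) between the endpoints. The total great-circle distance is δ·R ≈ 2.680 × 6371 ≈ 17077 km, so the target fraction is f = 6000/17077 ≈ 0.351.
Interpolate at f ≈ 0.351 with slerp weights a = sin((1−f)δ)/sin δ ≈ 2.216, b = sin(fδ)/sin δ ≈ 1.817.
p = a·p₁ + b·p₂ ≈ (-0.215, 0.931, 0.295); φ = arcsin(p_z) ≈ 17.14°, λ = atan2(p_y, p_x) ≈ 103.01°.

≈ 17°N, 103°E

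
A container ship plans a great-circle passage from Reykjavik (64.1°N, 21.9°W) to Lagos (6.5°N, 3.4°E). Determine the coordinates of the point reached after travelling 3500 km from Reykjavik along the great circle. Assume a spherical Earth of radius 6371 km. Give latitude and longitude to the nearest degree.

≈ 35°N, 4°W

From cos δ = sin φ₁ sin φ₂ + cos φ₁ cos φ₂ cos Δλ, the central angle is δ ≈ 1.054 rad (60.4°). The total great-circle distance is δ·R ≈ 1.054 × 6371 ≈ 6714 km, so the target fraction is f = 3500/6714 ≈ 0.521.
Interpolate at f ≈ 0.521 with slerp weights a = sin((1−f)δ)/sin δ ≈ 0.556, b = sin(fδ)/sin δ ≈ 0.601.
p = a·p₁ + b·p₂ ≈ (0.821, -0.055, 0.568); φ = arcsin(p_z) ≈ 34.62°, λ = atan2(p_y, p_x) ≈ -3.85°.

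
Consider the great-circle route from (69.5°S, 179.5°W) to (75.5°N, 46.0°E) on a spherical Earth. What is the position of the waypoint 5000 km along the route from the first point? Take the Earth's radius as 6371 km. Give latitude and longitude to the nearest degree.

≈ (29°S, 145°E)

Write both endpoints as unit vectors p₁, p₂ with components (cos φ cos λ, cos φ sin λ, sin φ).
The central angle between the endpoints is δ = arccos(p₁·p₂) ≈ 2.889 rad (165.5°). The total great-circle distance is δ·R ≈ 2.889 × 6371 ≈ 18407 km, so the target fraction is f = 5000/18407 ≈ 0.272.
Interpolate at f ≈ 0.272 with slerp weights a = sin((1−f)δ)/sin δ ≈ 3.447, b = sin(fδ)/sin δ ≈ 2.829.
p = a·p₁ + b·p₂ ≈ (-0.715, 0.499, -0.490); φ = arcsin(p_z) ≈ -29.32°, λ = atan2(p_y, p_x) ≈ 145.09°.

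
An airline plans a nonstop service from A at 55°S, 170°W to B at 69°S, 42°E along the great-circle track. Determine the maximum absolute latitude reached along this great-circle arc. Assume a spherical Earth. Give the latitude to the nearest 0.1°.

The great circle lies in the plane with unit normal n̂ = (p₁ × p₂)/|p₁ × p₂|.
Here n̂_z ≈ -0.135; the vertex latitude is φ_max = arccos|n̂_z| ≈ 82.2°.

≈ 82.2°S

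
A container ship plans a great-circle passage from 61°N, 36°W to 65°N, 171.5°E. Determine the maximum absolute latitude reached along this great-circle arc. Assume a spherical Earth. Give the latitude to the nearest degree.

≈ 83°N

The great circle lies in the plane with unit normal n̂ = (p₁ × p₂)/|p₁ × p₂|.
Here n̂_z ≈ -0.120; the vertex latitude is φ_max = arccos|n̂_z| ≈ 83.1°.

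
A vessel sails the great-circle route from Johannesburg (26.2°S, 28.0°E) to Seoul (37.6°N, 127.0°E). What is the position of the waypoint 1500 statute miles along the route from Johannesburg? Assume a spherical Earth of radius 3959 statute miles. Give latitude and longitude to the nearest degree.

≈ 13°S, 47°E

From cos δ = sin φ₁ sin φ₂ + cos φ₁ cos φ₂ cos Δλ, the central angle is δ ≈ 1.961 rad (112.4°). The total great-circle distance is δ·R ≈ 1.961 × 3959 ≈ 7765 mi, so the target fraction is f = 1500/7765 ≈ 0.193.
Interpolate at f ≈ 0.193 with slerp weights a = sin((1−f)δ)/sin δ ≈ 1.081, b = sin(fδ)/sin δ ≈ 0.400.
p = a·p₁ + b·p₂ ≈ (0.666, 0.709, -0.233); φ = arcsin(p_z) ≈ -13.49°, λ = atan2(p_y, p_x) ≈ 46.78°.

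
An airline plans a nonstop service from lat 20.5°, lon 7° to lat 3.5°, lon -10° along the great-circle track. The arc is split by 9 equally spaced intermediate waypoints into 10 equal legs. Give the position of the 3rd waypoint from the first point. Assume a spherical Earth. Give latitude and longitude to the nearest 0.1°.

≈ lat 15.5°, lon 1.6°

Convert each endpoint to a unit vector on the sphere (x = cos φ cos λ, y = cos φ sin λ, z = sin φ).
The central angle between the endpoints is δ = arccos(p₁·p₂) ≈ 0.414 rad (23.7°).
Interpolate at f = 3/10 with slerp weights a = sin((1−f)δ)/sin δ ≈ 0.710, b = sin(fδ)/sin δ ≈ 0.308.
p = a·p₁ + b·p₂ ≈ (0.963, 0.028, 0.268); φ = arcsin(p_z) ≈ 15.52°, λ = atan2(p_y, p_x) ≈ 1.65°.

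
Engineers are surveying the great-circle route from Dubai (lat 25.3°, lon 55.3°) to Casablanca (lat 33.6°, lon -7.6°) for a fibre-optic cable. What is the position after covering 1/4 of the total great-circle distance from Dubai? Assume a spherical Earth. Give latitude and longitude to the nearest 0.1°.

Write both endpoints as unit vectors p₁, p₂ with components (cos φ cos λ, cos φ sin λ, sin φ).
The central angle between the endpoints is δ = arccos(p₁·p₂) ≈ 0.953 rad (54.6°).
Interpolate at f = 1/4 with slerp weights a = sin((1−f)δ)/sin δ ≈ 0.804, b = sin(fδ)/sin δ ≈ 0.289.
p = a·p₁ + b·p₂ ≈ (0.653, 0.566, 0.504); φ = arcsin(p_z) ≈ 30.25°, λ = atan2(p_y, p_x) ≈ 40.91°.

≈ lat 30.3°, lon 40.9°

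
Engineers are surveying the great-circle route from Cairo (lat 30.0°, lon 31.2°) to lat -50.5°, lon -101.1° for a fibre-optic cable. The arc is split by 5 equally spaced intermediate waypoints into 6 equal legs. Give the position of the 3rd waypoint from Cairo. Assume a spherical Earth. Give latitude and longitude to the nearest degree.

≈ lat -23°, lon -16°

The haversine formula gives a central angle δ ≈ 2.429 rad (139.2°) between the endpoints.
Interpolate at f = 3/6 with slerp weights a = sin((1−f)δ)/sin δ ≈ 1.433, b = sin(fδ)/sin δ ≈ 1.433.
p = a·p₁ + b·p₂ ≈ (0.886, -0.252, -0.389); φ = arcsin(p_z) ≈ -22.91°, λ = atan2(p_y, p_x) ≈ -15.85°.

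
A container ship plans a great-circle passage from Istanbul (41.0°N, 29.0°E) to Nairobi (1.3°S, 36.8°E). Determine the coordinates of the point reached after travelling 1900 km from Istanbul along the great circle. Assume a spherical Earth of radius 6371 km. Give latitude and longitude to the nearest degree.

≈ 24°N, 33°E

The haversine formula gives a central angle δ ≈ 0.749 rad (42.9°) between the endpoints. The total great-circle distance is δ·R ≈ 0.749 × 6371 ≈ 4769 km, so the target fraction is f = 1900/4769 ≈ 0.398.
Interpolate at f ≈ 0.398 with slerp weights a = sin((1−f)δ)/sin δ ≈ 0.640, b = sin(fδ)/sin δ ≈ 0.432.
p = a·p₁ + b·p₂ ≈ (0.768, 0.493, 0.410); φ = arcsin(p_z) ≈ 24.19°, λ = atan2(p_y, p_x) ≈ 32.68°.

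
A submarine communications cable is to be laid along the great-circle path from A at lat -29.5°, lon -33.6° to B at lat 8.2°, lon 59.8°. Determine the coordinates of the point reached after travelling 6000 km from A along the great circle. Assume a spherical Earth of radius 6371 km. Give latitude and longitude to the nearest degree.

Write both endpoints as unit vectors p₁, p₂ with components (cos φ cos λ, cos φ sin λ, sin φ).
The central angle between the endpoints is δ = arccos(p₁·p₂) ≈ 1.692 rad (97.0°). The total great-circle distance is δ·R ≈ 1.692 × 6371 ≈ 10782 km, so the target fraction is f = 6000/10782 ≈ 0.556.
Interpolate at f ≈ 0.556 with slerp weights a = sin((1−f)δ)/sin δ ≈ 0.687, b = sin(fδ)/sin δ ≈ 0.815.
p = a·p₁ + b·p₂ ≈ (0.904, 0.366, -0.222); φ = arcsin(p_z) ≈ -12.84°, λ = atan2(p_y, p_x) ≈ 22.04°.

≈ lat -13°, lon 22°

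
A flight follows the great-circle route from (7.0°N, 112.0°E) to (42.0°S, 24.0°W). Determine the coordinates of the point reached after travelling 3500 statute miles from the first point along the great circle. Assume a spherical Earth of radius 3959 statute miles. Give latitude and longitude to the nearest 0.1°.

≈ (30.3°S, 76.2°E)

Convert each endpoint to a unit vector on the sphere (x = cos φ cos λ, y = cos φ sin λ, z = sin φ).
The central angle between the endpoints is δ = arccos(p₁·p₂) ≈ 2.230 rad (127.7°). The total great-circle distance is δ·R ≈ 2.230 × 3959 ≈ 8827 mi, so the target fraction is f = 3500/8827 ≈ 0.397.
Interpolate at f ≈ 0.397 with slerp weights a = sin((1−f)δ)/sin δ ≈ 1.233, b = sin(fδ)/sin δ ≈ 0.978.
p = a·p₁ + b·p₂ ≈ (0.206, 0.839, -0.504); φ = arcsin(p_z) ≈ -30.28°, λ = atan2(p_y, p_x) ≈ 76.23°.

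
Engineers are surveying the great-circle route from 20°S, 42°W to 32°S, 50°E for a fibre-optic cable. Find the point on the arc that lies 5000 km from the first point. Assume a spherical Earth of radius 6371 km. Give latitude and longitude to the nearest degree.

≈ 36°S, 6°E

From cos δ = sin φ₁ sin φ₂ + cos φ₁ cos φ₂ cos Δλ, the central angle is δ ≈ 1.417 rad (81.2°). The total great-circle distance is δ·R ≈ 1.417 × 6371 ≈ 9026 km, so the target fraction is f = 5000/9026 ≈ 0.554.
Interpolate at f ≈ 0.554 with slerp weights a = sin((1−f)δ)/sin δ ≈ 0.598, b = sin(fδ)/sin δ ≈ 0.715.
p = a·p₁ + b·p₂ ≈ (0.807, 0.089, -0.583); φ = arcsin(p_z) ≈ -35.69°, λ = atan2(p_y, p_x) ≈ 6.27°.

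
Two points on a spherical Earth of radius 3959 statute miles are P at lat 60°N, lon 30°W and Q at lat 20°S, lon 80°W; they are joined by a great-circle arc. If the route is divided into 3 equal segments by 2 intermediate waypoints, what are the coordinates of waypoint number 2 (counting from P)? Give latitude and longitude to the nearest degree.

Write both endpoints as unit vectors p₁, p₂ with components (cos φ cos λ, cos φ sin λ, sin φ).
The central angle between the endpoints is δ = arccos(p₁·p₂) ≈ 1.565 rad (89.7°).
Interpolate at f = 2/3 with slerp weights a = sin((1−f)δ)/sin δ ≈ 0.498, b = sin(fδ)/sin δ ≈ 0.864.
p = a·p₁ + b·p₂ ≈ (0.357, -0.924, 0.136); φ = arcsin(p_z) ≈ 7.82°, λ = atan2(p_y, p_x) ≈ -68.89°.

≈ lat 8°N, lon 69°W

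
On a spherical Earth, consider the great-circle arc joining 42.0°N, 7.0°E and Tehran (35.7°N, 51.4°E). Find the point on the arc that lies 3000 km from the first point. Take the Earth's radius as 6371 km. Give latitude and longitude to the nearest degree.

≈ 39°N, 42°E

Convert each endpoint to a unit vector on the sphere (x = cos φ cos λ, y = cos φ sin λ, z = sin φ).
The central angle between the endpoints is δ = arccos(p₁·p₂) ≈ 0.607 rad (34.8°). The total great-circle distance is δ·R ≈ 0.607 × 6371 ≈ 3864 km, so the target fraction is f = 3000/3864 ≈ 0.776.
Interpolate at f ≈ 0.776 with slerp weights a = sin((1−f)δ)/sin δ ≈ 0.237, b = sin(fδ)/sin δ ≈ 0.796.
p = a·p₁ + b·p₂ ≈ (0.578, 0.527, 0.623); φ = arcsin(p_z) ≈ 38.55°, λ = atan2(p_y, p_x) ≈ 42.33°.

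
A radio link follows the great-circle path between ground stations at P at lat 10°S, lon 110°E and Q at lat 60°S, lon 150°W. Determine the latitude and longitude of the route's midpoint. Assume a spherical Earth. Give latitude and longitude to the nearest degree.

≈ lat 45°S, lon 139°E

Convert each endpoint to a unit vector on the sphere (x = cos φ cos λ, y = cos φ sin λ, z = sin φ).
The central angle between the endpoints is δ = arccos(p₁·p₂) ≈ 1.506 rad (86.3°).
Interpolate at f = 1/2 with slerp weights a = sin((1−f)δ)/sin δ ≈ 0.685, b = sin(fδ)/sin δ ≈ 0.685.
p = a·p₁ + b·p₂ ≈ (-0.528, 0.463, -0.712); φ = arcsin(p_z) ≈ -45.43°, λ = atan2(p_y, p_x) ≈ 138.74°.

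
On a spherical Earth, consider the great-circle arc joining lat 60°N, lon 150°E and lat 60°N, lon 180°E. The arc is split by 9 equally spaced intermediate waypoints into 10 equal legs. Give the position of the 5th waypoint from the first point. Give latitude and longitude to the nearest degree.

≈ lat 61°N, lon 165°E

From cos δ = sin φ₁ sin φ₂ + cos φ₁ cos φ₂ cos Δλ, the central angle is δ ≈ 0.260 rad (14.9°).
Interpolate at f = 5/10 with slerp weights a = sin((1−f)δ)/sin δ ≈ 0.504, b = sin(fδ)/sin δ ≈ 0.504.
p = a·p₁ + b·p₂ ≈ (-0.470, 0.126, 0.873); φ = arcsin(p_z) ≈ 60.85°, λ = atan2(p_y, p_x) ≈ 165.00°.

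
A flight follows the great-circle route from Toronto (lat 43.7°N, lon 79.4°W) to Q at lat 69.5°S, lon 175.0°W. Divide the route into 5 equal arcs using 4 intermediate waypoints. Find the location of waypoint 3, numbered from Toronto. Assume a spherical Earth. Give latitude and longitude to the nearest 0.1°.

≈ lat 29.9°S, lon 111.6°W

Write both endpoints as unit vectors p₁, p₂ with components (cos φ cos λ, cos φ sin λ, sin φ).
The central angle between the endpoints is δ = arccos(p₁·p₂) ≈ 2.307 rad (132.2°).
Interpolate at f = 3/5 with slerp weights a = sin((1−f)δ)/sin δ ≈ 1.077, b = sin(fδ)/sin δ ≈ 1.327.
p = a·p₁ + b·p₂ ≈ (-0.320, -0.806, -0.499); φ = arcsin(p_z) ≈ -29.93°, λ = atan2(p_y, p_x) ≈ -111.65°.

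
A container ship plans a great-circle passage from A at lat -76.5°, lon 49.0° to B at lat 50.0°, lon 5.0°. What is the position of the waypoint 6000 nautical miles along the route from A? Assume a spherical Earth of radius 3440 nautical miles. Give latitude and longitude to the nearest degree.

From cos δ = sin φ₁ sin φ₂ + cos φ₁ cos φ₂ cos Δλ, the central angle is δ ≈ 2.261 rad (129.6°). The total great-circle distance is δ·R ≈ 2.261 × 3440 ≈ 7779 nmi, so the target fraction is f = 6000/7779 ≈ 0.771.
Interpolate at f ≈ 0.771 with slerp weights a = sin((1−f)δ)/sin δ ≈ 0.641, b = sin(fδ)/sin δ ≈ 1.278.
p = a·p₁ + b·p₂ ≈ (0.916, 0.185, 0.355); φ = arcsin(p_z) ≈ 20.81°, λ = atan2(p_y, p_x) ≈ 11.39°.

≈ lat 21°, lon 11°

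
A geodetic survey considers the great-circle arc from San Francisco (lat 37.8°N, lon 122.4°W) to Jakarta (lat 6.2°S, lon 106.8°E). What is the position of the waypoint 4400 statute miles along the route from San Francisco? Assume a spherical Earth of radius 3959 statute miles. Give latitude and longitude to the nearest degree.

≈ lat 33°N, lon 157°E

Write both endpoints as unit vectors p₁, p₂ with components (cos φ cos λ, cos φ sin λ, sin φ).
The central angle between the endpoints is δ = arccos(p₁·p₂) ≈ 2.189 rad (125.4°). The total great-circle distance is δ·R ≈ 2.189 × 3959 ≈ 8666 mi, so the target fraction is f = 4400/8666 ≈ 0.508.
Interpolate at f ≈ 0.508 with slerp weights a = sin((1−f)δ)/sin δ ≈ 1.081, b = sin(fδ)/sin δ ≈ 1.100.
p = a·p₁ + b·p₂ ≈ (-0.774, 0.326, 0.544); φ = arcsin(p_z) ≈ 32.93°, λ = atan2(p_y, p_x) ≈ 157.17°.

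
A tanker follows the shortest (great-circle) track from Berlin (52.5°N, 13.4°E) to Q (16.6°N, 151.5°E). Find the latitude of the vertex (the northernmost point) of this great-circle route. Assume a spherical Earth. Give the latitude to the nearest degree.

≈ 67°N

The great circle lies in the plane with unit normal n̂ = (p₁ × p₂)/|p₁ × p₂|.
Here n̂_z ≈ +0.398; the vertex latitude is φ_max = arccos|n̂_z| ≈ 66.5°.
Check via Clairaut: cos φ_max = |cos φ₁| · sin C = cos(52.5°)·sin(40.9°) ≈ 0.398, again giving ≈ 66.5°.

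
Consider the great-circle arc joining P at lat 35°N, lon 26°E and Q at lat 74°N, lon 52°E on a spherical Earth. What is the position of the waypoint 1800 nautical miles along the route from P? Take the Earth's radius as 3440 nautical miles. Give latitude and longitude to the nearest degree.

Write both endpoints as unit vectors p₁, p₂ with components (cos φ cos λ, cos φ sin λ, sin φ).
The central angle between the endpoints is δ = arccos(p₁·p₂) ≈ 0.716 rad (41.0°). The total great-circle distance is δ·R ≈ 0.716 × 3440 ≈ 2464 nmi, so the target fraction is f = 1800/2464 ≈ 0.731.
Interpolate at f ≈ 0.731 with slerp weights a = sin((1−f)δ)/sin δ ≈ 0.292, b = sin(fδ)/sin δ ≈ 0.761.
p = a·p₁ + b·p₂ ≈ (0.344, 0.270, 0.899); φ = arcsin(p_z) ≈ 64.05°, λ = atan2(p_y, p_x) ≈ 38.13°.

≈ lat 64°N, lon 38°E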